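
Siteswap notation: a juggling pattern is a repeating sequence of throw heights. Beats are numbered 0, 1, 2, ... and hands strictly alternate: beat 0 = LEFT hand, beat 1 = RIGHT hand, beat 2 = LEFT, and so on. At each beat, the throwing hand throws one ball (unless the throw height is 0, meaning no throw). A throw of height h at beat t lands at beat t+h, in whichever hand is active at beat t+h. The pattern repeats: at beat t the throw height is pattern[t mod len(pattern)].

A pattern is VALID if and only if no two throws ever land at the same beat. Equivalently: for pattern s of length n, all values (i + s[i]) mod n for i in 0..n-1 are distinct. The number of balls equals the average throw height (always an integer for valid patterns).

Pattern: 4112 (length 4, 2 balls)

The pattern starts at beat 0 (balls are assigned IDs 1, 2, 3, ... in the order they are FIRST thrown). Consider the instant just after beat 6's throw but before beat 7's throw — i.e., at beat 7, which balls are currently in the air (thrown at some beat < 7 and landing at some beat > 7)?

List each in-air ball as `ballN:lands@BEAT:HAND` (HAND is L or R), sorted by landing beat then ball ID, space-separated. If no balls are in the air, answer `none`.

Answer: ball1:lands@8:L

Derivation:
Beat 0 (L): throw ball1 h=4 -> lands@4:L; in-air after throw: [b1@4:L]
Beat 1 (R): throw ball2 h=1 -> lands@2:L; in-air after throw: [b2@2:L b1@4:L]
Beat 2 (L): throw ball2 h=1 -> lands@3:R; in-air after throw: [b2@3:R b1@4:L]
Beat 3 (R): throw ball2 h=2 -> lands@5:R; in-air after throw: [b1@4:L b2@5:R]
Beat 4 (L): throw ball1 h=4 -> lands@8:L; in-air after throw: [b2@5:R b1@8:L]
Beat 5 (R): throw ball2 h=1 -> lands@6:L; in-air after throw: [b2@6:L b1@8:L]
Beat 6 (L): throw ball2 h=1 -> lands@7:R; in-air after throw: [b2@7:R b1@8:L]
Beat 7 (R): throw ball2 h=2 -> lands@9:R; in-air after throw: [b1@8:L b2@9:R]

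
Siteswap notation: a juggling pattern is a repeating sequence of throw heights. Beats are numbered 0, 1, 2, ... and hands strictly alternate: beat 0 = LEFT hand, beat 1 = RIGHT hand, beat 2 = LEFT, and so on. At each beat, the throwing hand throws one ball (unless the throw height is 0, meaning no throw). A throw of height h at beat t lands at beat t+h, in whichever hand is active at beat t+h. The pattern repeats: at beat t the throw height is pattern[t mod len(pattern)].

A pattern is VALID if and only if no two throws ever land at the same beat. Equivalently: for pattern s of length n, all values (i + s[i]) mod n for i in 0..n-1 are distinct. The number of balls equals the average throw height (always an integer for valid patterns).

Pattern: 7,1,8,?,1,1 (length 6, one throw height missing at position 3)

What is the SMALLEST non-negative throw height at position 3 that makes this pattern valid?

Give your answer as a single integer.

i=0: (0 + 7) mod 6 = 1
i=1: (1 + 1) mod 6 = 2
i=2: (2 + 8) mod 6 = 4
i=3: s[i]=? (unknown)
i=4: (4 + 1) mod 6 = 5
i=5: (5 + 1) mod 6 = 0
Known residues: [0, 1, 2, 4, 5]; need a permutation of 0..5, so missing residue r = 3
Need (3 + s) mod 6 = 3; smallest s = (3 - 3) mod 6 = 0

Answer: 0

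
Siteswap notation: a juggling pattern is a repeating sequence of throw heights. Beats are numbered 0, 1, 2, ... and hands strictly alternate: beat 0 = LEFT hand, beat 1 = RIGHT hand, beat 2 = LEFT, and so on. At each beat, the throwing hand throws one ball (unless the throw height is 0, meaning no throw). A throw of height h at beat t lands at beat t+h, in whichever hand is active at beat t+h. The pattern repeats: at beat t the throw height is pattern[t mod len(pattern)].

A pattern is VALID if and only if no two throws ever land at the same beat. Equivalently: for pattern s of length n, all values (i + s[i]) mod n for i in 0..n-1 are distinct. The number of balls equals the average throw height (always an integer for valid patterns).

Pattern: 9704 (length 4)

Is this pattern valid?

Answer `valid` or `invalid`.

Answer: valid

Derivation:
i=0: (i + s[i]) mod n = (0 + 9) mod 4 = 1
i=1: (i + s[i]) mod n = (1 + 7) mod 4 = 0
i=2: (i + s[i]) mod n = (2 + 0) mod 4 = 2
i=3: (i + s[i]) mod n = (3 + 4) mod 4 = 3
Residues: [1, 0, 2, 3], distinct: True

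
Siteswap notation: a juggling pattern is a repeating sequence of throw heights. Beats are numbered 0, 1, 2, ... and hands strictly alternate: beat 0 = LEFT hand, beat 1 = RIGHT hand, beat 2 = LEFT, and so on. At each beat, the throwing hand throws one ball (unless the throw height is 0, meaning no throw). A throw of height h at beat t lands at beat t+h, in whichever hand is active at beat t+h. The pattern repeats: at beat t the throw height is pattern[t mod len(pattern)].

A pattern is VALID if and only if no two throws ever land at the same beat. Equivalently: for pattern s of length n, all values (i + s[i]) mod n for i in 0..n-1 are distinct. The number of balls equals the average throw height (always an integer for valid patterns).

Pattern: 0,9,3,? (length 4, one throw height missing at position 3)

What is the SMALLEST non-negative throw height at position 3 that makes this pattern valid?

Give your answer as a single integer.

i=0: (0 + 0) mod 4 = 0
i=1: (1 + 9) mod 4 = 2
i=2: (2 + 3) mod 4 = 1
i=3: s[i]=? (unknown)
Known residues: [0, 1, 2]; need a permutation of 0..3, so missing residue r = 3
Need (3 + s) mod 4 = 3; smallest s = (3 - 3) mod 4 = 0

Answer: 0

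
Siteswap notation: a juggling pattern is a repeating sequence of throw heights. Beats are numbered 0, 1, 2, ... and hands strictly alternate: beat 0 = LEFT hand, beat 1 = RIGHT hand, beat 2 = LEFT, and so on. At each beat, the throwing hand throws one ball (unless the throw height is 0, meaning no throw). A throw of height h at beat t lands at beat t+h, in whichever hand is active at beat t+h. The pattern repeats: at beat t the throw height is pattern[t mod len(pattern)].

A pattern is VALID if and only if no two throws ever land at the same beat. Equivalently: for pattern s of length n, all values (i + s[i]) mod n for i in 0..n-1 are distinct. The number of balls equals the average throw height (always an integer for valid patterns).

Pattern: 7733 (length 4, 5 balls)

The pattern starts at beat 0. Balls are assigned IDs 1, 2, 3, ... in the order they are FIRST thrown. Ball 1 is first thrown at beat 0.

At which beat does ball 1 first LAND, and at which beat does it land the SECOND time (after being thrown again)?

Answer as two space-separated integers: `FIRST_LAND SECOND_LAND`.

Answer: 7 10

Derivation:
Beat 0 (L): throw ball1 h=7 -> lands@7:R; in-air after throw: [b1@7:R]
Beat 1 (R): throw ball2 h=7 -> lands@8:L; in-air after throw: [b1@7:R b2@8:L]
Beat 2 (L): throw ball3 h=3 -> lands@5:R; in-air after throw: [b3@5:R b1@7:R b2@8:L]
Beat 3 (R): throw ball4 h=3 -> lands@6:L; in-air after throw: [b3@5:R b4@6:L b1@7:R b2@8:L]
Beat 4 (L): throw ball5 h=7 -> lands@11:R; in-air after throw: [b3@5:R b4@6:L b1@7:R b2@8:L b5@11:R]
Beat 5 (R): throw ball3 h=7 -> lands@12:L; in-air after throw: [b4@6:L b1@7:R b2@8:L b5@11:R b3@12:L]
Beat 6 (L): throw ball4 h=3 -> lands@9:R; in-air after throw: [b1@7:R b2@8:L b4@9:R b5@11:R b3@12:L]
Beat 7 (R): throw ball1 h=3 -> lands@10:L; in-air after throw: [b2@8:L b4@9:R b1@10:L b5@11:R b3@12:L]
Beat 8 (L): throw ball2 h=7 -> lands@15:R; in-air after throw: [b4@9:R b1@10:L b5@11:R b3@12:L b2@15:R]
Beat 9 (R): throw ball4 h=7 -> lands@16:L; in-air after throw: [b1@10:L b5@11:R b3@12:L b2@15:R b4@16:L]
Beat 10 (L): throw ball1 h=3 -> lands@13:R; in-air after throw: [b5@11:R b3@12:L b1@13:R b2@15:R b4@16:L]
Ball 1: thrown@0 h=7 -> first land @7; rethrown@7 h=3 -> second land @10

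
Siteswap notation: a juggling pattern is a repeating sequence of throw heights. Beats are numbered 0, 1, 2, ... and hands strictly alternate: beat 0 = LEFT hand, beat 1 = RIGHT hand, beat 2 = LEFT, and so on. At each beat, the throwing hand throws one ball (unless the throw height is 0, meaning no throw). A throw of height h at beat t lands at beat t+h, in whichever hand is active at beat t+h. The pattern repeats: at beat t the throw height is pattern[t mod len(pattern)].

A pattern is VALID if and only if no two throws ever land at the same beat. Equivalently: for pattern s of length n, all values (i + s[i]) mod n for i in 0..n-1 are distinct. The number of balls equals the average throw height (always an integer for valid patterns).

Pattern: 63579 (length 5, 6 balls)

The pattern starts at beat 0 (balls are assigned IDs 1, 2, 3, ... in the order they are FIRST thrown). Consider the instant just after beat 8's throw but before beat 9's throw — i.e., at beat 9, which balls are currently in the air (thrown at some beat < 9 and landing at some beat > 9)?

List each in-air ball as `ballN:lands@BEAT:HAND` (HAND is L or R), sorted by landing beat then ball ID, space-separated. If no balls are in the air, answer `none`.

Beat 0 (L): throw ball1 h=6 -> lands@6:L; in-air after throw: [b1@6:L]
Beat 1 (R): throw ball2 h=3 -> lands@4:L; in-air after throw: [b2@4:L b1@6:L]
Beat 2 (L): throw ball3 h=5 -> lands@7:R; in-air after throw: [b2@4:L b1@6:L b3@7:R]
Beat 3 (R): throw ball4 h=7 -> lands@10:L; in-air after throw: [b2@4:L b1@6:L b3@7:R b4@10:L]
Beat 4 (L): throw ball2 h=9 -> lands@13:R; in-air after throw: [b1@6:L b3@7:R b4@10:L b2@13:R]
Beat 5 (R): throw ball5 h=6 -> lands@11:R; in-air after throw: [b1@6:L b3@7:R b4@10:L b5@11:R b2@13:R]
Beat 6 (L): throw ball1 h=3 -> lands@9:R; in-air after throw: [b3@7:R b1@9:R b4@10:L b5@11:R b2@13:R]
Beat 7 (R): throw ball3 h=5 -> lands@12:L; in-air after throw: [b1@9:R b4@10:L b5@11:R b3@12:L b2@13:R]
Beat 8 (L): throw ball6 h=7 -> lands@15:R; in-air after throw: [b1@9:R b4@10:L b5@11:R b3@12:L b2@13:R b6@15:R]
Beat 9 (R): throw ball1 h=9 -> lands@18:L; in-air after throw: [b4@10:L b5@11:R b3@12:L b2@13:R b6@15:R b1@18:L]

Answer: ball4:lands@10:L ball5:lands@11:R ball3:lands@12:L ball2:lands@13:R ball6:lands@15:R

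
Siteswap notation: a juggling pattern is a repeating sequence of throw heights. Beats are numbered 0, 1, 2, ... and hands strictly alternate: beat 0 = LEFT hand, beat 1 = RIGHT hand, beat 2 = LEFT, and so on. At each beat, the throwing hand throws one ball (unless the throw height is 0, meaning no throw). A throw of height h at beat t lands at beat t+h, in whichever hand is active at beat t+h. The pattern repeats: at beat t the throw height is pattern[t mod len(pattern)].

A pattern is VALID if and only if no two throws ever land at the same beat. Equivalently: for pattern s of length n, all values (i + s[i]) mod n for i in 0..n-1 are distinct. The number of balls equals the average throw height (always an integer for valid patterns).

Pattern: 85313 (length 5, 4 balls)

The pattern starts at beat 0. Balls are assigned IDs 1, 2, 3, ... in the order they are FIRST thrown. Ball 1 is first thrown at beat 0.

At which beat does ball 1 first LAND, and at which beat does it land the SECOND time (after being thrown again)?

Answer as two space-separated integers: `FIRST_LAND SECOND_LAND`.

Answer: 8 9

Derivation:
Beat 0 (L): throw ball1 h=8 -> lands@8:L; in-air after throw: [b1@8:L]
Beat 1 (R): throw ball2 h=5 -> lands@6:L; in-air after throw: [b2@6:L b1@8:L]
Beat 2 (L): throw ball3 h=3 -> lands@5:R; in-air after throw: [b3@5:R b2@6:L b1@8:L]
Beat 3 (R): throw ball4 h=1 -> lands@4:L; in-air after throw: [b4@4:L b3@5:R b2@6:L b1@8:L]
Beat 4 (L): throw ball4 h=3 -> lands@7:R; in-air after throw: [b3@5:R b2@6:L b4@7:R b1@8:L]
Beat 5 (R): throw ball3 h=8 -> lands@13:R; in-air after throw: [b2@6:L b4@7:R b1@8:L b3@13:R]
Beat 6 (L): throw ball2 h=5 -> lands@11:R; in-air after throw: [b4@7:R b1@8:L b2@11:R b3@13:R]
Beat 7 (R): throw ball4 h=3 -> lands@10:L; in-air after throw: [b1@8:L b4@10:L b2@11:R b3@13:R]
Beat 8 (L): throw ball1 h=1 -> lands@9:R; in-air after throw: [b1@9:R b4@10:L b2@11:R b3@13:R]
Beat 9 (R): throw ball1 h=3 -> lands@12:L; in-air after throw: [b4@10:L b2@11:R b1@12:L b3@13:R]
Ball 1: thrown@0 h=8 -> first land @8; rethrown@8 h=1 -> second land @9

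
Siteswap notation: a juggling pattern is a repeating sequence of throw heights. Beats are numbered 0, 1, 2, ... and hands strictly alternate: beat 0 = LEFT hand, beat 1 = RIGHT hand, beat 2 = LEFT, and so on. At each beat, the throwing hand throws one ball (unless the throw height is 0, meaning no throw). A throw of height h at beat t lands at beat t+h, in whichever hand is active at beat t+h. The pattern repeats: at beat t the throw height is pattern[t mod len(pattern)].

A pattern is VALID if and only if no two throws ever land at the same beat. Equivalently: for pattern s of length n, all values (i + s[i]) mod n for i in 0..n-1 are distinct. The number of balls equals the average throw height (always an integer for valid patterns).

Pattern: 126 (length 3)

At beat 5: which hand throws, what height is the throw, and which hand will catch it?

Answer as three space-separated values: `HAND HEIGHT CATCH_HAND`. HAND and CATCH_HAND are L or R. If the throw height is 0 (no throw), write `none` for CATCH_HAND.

Beat 5: 5 mod 2 = 1, so hand = R
Throw height = pattern[5 mod 3] = pattern[2] = 6
Lands at beat 5+6=11, 11 mod 2 = 1, so catch hand = R

Answer: R 6 R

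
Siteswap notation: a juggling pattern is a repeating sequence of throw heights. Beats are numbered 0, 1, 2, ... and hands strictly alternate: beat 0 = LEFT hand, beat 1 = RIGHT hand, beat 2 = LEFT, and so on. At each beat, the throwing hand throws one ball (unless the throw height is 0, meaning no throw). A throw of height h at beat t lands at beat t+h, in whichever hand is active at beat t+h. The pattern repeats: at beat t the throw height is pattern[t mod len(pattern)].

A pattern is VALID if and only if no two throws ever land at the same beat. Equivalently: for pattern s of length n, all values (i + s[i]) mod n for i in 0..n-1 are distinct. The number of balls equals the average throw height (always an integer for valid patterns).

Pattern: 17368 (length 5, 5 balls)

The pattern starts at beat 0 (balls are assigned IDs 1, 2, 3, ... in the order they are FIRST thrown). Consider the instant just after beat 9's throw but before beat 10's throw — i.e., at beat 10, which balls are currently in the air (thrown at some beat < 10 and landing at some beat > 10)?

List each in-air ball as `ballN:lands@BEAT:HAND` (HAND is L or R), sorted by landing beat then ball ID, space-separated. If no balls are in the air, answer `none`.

Answer: ball4:lands@12:L ball2:lands@13:R ball1:lands@14:L ball3:lands@17:R

Derivation:
Beat 0 (L): throw ball1 h=1 -> lands@1:R; in-air after throw: [b1@1:R]
Beat 1 (R): throw ball1 h=7 -> lands@8:L; in-air after throw: [b1@8:L]
Beat 2 (L): throw ball2 h=3 -> lands@5:R; in-air after throw: [b2@5:R b1@8:L]
Beat 3 (R): throw ball3 h=6 -> lands@9:R; in-air after throw: [b2@5:R b1@8:L b3@9:R]
Beat 4 (L): throw ball4 h=8 -> lands@12:L; in-air after throw: [b2@5:R b1@8:L b3@9:R b4@12:L]
Beat 5 (R): throw ball2 h=1 -> lands@6:L; in-air after throw: [b2@6:L b1@8:L b3@9:R b4@12:L]
Beat 6 (L): throw ball2 h=7 -> lands@13:R; in-air after throw: [b1@8:L b3@9:R b4@12:L b2@13:R]
Beat 7 (R): throw ball5 h=3 -> lands@10:L; in-air after throw: [b1@8:L b3@9:R b5@10:L b4@12:L b2@13:R]
Beat 8 (L): throw ball1 h=6 -> lands@14:L; in-air after throw: [b3@9:R b5@10:L b4@12:L b2@13:R b1@14:L]
Beat 9 (R): throw ball3 h=8 -> lands@17:R; in-air after throw: [b5@10:L b4@12:L b2@13:R b1@14:L b3@17:R]
Beat 10 (L): throw ball5 h=1 -> lands@11:R; in-air after throw: [b5@11:R b4@12:L b2@13:R b1@14:L b3@17:R]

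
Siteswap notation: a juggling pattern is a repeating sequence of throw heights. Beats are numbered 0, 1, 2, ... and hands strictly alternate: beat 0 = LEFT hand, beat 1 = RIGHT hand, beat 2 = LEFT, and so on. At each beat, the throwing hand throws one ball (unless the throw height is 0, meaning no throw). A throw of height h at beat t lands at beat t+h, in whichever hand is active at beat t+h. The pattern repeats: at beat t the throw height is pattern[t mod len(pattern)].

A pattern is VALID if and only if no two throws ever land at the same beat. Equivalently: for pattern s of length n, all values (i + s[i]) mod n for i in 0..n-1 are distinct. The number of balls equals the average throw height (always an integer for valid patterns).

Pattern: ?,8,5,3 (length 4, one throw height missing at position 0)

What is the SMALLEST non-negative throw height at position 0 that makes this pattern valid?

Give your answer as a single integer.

i=0: s[i]=? (unknown)
i=1: (1 + 8) mod 4 = 1
i=2: (2 + 5) mod 4 = 3
i=3: (3 + 3) mod 4 = 2
Known residues: [1, 2, 3]; need a permutation of 0..3, so missing residue r = 0
Need (0 + s) mod 4 = 0; smallest s = (0 - 0) mod 4 = 0

Answer: 0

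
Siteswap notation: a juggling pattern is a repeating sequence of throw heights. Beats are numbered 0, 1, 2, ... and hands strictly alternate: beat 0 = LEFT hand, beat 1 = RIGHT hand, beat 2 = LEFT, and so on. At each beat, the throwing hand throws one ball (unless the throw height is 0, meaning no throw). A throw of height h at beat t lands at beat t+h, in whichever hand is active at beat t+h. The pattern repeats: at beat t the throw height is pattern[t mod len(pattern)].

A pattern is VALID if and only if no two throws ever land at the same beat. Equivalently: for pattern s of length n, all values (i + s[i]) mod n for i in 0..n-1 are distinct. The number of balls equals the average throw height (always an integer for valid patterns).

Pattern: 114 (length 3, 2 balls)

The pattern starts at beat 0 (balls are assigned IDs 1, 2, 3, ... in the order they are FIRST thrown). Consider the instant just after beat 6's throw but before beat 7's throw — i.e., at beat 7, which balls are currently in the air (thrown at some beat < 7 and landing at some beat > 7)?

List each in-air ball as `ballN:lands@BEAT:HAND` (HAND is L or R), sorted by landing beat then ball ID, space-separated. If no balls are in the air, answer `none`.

Answer: ball2:lands@9:R

Derivation:
Beat 0 (L): throw ball1 h=1 -> lands@1:R; in-air after throw: [b1@1:R]
Beat 1 (R): throw ball1 h=1 -> lands@2:L; in-air after throw: [b1@2:L]
Beat 2 (L): throw ball1 h=4 -> lands@6:L; in-air after throw: [b1@6:L]
Beat 3 (R): throw ball2 h=1 -> lands@4:L; in-air after throw: [b2@4:L b1@6:L]
Beat 4 (L): throw ball2 h=1 -> lands@5:R; in-air after throw: [b2@5:R b1@6:L]
Beat 5 (R): throw ball2 h=4 -> lands@9:R; in-air after throw: [b1@6:L b2@9:R]
Beat 6 (L): throw ball1 h=1 -> lands@7:R; in-air after throw: [b1@7:R b2@9:R]
Beat 7 (R): throw ball1 h=1 -> lands@8:L; in-air after throw: [b1@8:L b2@9:R]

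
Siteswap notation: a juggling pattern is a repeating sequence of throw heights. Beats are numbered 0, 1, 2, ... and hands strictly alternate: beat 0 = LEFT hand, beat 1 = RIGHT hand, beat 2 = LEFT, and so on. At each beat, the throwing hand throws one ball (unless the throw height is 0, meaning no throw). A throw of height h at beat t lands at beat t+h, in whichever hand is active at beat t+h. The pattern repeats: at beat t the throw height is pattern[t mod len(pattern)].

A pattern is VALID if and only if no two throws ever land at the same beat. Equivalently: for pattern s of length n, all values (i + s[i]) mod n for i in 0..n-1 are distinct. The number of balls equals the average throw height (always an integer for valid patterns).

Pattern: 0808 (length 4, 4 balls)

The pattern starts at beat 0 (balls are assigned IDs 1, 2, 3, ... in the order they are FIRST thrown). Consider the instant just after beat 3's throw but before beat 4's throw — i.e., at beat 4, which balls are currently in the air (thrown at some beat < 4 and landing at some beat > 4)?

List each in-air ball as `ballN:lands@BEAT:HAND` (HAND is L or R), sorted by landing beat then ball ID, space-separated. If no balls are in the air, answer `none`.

Beat 1 (R): throw ball1 h=8 -> lands@9:R; in-air after throw: [b1@9:R]
Beat 3 (R): throw ball2 h=8 -> lands@11:R; in-air after throw: [b1@9:R b2@11:R]

Answer: ball1:lands@9:R ball2:lands@11:R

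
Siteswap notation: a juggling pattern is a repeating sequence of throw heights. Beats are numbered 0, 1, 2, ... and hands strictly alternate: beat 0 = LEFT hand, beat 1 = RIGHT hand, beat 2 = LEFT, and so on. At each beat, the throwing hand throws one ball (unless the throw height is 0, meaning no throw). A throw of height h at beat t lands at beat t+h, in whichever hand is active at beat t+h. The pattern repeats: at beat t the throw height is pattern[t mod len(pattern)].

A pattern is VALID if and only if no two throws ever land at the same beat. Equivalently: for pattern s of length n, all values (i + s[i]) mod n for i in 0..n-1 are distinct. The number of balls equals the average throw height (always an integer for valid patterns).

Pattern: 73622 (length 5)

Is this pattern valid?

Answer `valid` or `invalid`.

Answer: valid

Derivation:
i=0: (i + s[i]) mod n = (0 + 7) mod 5 = 2
i=1: (i + s[i]) mod n = (1 + 3) mod 5 = 4
i=2: (i + s[i]) mod n = (2 + 6) mod 5 = 3
i=3: (i + s[i]) mod n = (3 + 2) mod 5 = 0
i=4: (i + s[i]) mod n = (4 + 2) mod 5 = 1
Residues: [2, 4, 3, 0, 1], distinct: True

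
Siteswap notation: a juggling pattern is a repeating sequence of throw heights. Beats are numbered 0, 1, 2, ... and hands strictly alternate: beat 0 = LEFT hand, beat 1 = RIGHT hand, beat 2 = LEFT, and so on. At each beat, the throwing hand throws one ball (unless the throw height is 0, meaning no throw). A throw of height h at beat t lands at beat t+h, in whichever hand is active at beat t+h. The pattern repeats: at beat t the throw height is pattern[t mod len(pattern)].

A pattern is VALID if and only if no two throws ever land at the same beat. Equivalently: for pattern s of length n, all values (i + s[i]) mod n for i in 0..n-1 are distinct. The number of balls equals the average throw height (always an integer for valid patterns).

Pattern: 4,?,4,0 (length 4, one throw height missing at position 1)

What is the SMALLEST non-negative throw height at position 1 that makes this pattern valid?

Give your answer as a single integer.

i=0: (0 + 4) mod 4 = 0
i=1: s[i]=? (unknown)
i=2: (2 + 4) mod 4 = 2
i=3: (3 + 0) mod 4 = 3
Known residues: [0, 2, 3]; need a permutation of 0..3, so missing residue r = 1
Need (1 + s) mod 4 = 1; smallest s = (1 - 1) mod 4 = 0

Answer: 0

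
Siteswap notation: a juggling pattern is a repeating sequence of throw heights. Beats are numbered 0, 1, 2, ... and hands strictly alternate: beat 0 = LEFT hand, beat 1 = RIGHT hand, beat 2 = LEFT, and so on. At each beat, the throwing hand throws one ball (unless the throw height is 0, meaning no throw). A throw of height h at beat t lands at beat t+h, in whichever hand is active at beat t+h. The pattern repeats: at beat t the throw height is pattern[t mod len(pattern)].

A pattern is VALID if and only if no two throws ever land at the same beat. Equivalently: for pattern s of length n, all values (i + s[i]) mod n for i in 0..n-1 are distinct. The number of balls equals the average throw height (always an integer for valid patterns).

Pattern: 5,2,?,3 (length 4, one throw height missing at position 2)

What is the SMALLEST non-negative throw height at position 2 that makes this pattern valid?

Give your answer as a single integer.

Answer: 2

Derivation:
i=0: (0 + 5) mod 4 = 1
i=1: (1 + 2) mod 4 = 3
i=2: s[i]=? (unknown)
i=3: (3 + 3) mod 4 = 2
Known residues: [1, 2, 3]; need a permutation of 0..3, so missing residue r = 0
Need (2 + s) mod 4 = 0; smallest s = (0 - 2) mod 4 = 2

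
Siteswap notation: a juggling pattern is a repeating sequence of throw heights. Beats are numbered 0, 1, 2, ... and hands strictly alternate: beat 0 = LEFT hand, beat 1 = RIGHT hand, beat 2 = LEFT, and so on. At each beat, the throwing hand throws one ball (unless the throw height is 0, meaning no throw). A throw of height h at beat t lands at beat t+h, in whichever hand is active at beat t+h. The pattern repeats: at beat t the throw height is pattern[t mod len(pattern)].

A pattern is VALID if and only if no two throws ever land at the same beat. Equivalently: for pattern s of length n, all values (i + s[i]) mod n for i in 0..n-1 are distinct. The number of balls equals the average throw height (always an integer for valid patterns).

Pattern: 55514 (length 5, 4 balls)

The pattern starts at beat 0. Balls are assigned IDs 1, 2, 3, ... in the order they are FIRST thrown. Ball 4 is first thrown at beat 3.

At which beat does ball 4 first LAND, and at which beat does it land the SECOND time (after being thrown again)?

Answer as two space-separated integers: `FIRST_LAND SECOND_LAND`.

Answer: 4 8

Derivation:
Beat 0 (L): throw ball1 h=5 -> lands@5:R; in-air after throw: [b1@5:R]
Beat 1 (R): throw ball2 h=5 -> lands@6:L; in-air after throw: [b1@5:R b2@6:L]
Beat 2 (L): throw ball3 h=5 -> lands@7:R; in-air after throw: [b1@5:R b2@6:L b3@7:R]
Beat 3 (R): throw ball4 h=1 -> lands@4:L; in-air after throw: [b4@4:L b1@5:R b2@6:L b3@7:R]
Beat 4 (L): throw ball4 h=4 -> lands@8:L; in-air after throw: [b1@5:R b2@6:L b3@7:R b4@8:L]
Beat 5 (R): throw ball1 h=5 -> lands@10:L; in-air after throw: [b2@6:L b3@7:R b4@8:L b1@10:L]
Beat 6 (L): throw ball2 h=5 -> lands@11:R; in-air after throw: [b3@7:R b4@8:L b1@10:L b2@11:R]
Beat 7 (R): throw ball3 h=5 -> lands@12:L; in-air after throw: [b4@8:L b1@10:L b2@11:R b3@12:L]
Beat 8 (L): throw ball4 h=1 -> lands@9:R; in-air after throw: [b4@9:R b1@10:L b2@11:R b3@12:L]
Ball 4: thrown@3 h=1 -> first land @4; rethrown@4 h=4 -> second land @8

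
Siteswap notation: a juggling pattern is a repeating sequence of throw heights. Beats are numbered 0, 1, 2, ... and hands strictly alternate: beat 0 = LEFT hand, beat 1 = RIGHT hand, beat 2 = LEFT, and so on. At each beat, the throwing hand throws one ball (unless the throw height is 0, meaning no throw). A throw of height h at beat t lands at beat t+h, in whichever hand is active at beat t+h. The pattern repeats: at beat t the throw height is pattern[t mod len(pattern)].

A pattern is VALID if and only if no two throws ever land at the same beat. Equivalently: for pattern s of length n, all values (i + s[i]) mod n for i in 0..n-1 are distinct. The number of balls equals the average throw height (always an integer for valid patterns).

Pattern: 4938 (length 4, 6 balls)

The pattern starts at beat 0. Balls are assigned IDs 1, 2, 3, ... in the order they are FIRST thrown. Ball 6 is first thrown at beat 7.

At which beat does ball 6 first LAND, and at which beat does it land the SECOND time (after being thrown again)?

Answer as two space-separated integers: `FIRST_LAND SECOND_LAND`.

Beat 0 (L): throw ball1 h=4 -> lands@4:L; in-air after throw: [b1@4:L]
Beat 1 (R): throw ball2 h=9 -> lands@10:L; in-air after throw: [b1@4:L b2@10:L]
Beat 2 (L): throw ball3 h=3 -> lands@5:R; in-air after throw: [b1@4:L b3@5:R b2@10:L]
Beat 3 (R): throw ball4 h=8 -> lands@11:R; in-air after throw: [b1@4:L b3@5:R b2@10:L b4@11:R]
Beat 4 (L): throw ball1 h=4 -> lands@8:L; in-air after throw: [b3@5:R b1@8:L b2@10:L b4@11:R]
Beat 5 (R): throw ball3 h=9 -> lands@14:L; in-air after throw: [b1@8:L b2@10:L b4@11:R b3@14:L]
Beat 6 (L): throw ball5 h=3 -> lands@9:R; in-air after throw: [b1@8:L b5@9:R b2@10:L b4@11:R b3@14:L]
Beat 7 (R): throw ball6 h=8 -> lands@15:R; in-air after throw: [b1@8:L b5@9:R b2@10:L b4@11:R b3@14:L b6@15:R]
Beat 8 (L): throw ball1 h=4 -> lands@12:L; in-air after throw: [b5@9:R b2@10:L b4@11:R b1@12:L b3@14:L b6@15:R]
Beat 9 (R): throw ball5 h=9 -> lands@18:L; in-air after throw: [b2@10:L b4@11:R b1@12:L b3@14:L b6@15:R b5@18:L]
Beat 10 (L): throw ball2 h=3 -> lands@13:R; in-air after throw: [b4@11:R b1@12:L b2@13:R b3@14:L b6@15:R b5@18:L]
Beat 11 (R): throw ball4 h=8 -> lands@19:R; in-air after throw: [b1@12:L b2@13:R b3@14:L b6@15:R b5@18:L b4@19:R]
Beat 12 (L): throw ball1 h=4 -> lands@16:L; in-air after throw: [b2@13:R b3@14:L b6@15:R b1@16:L b5@18:L b4@19:R]
Beat 13 (R): throw ball2 h=9 -> lands@22:L; in-air after throw: [b3@14:L b6@15:R b1@16:L b5@18:L b4@19:R b2@22:L]
Beat 14 (L): throw ball3 h=3 -> lands@17:R; in-air after throw: [b6@15:R b1@16:L b3@17:R b5@18:L b4@19:R b2@22:L]
Beat 15 (R): throw ball6 h=8 -> lands@23:R; in-air after throw: [b1@16:L b3@17:R b5@18:L b4@19:R b2@22:L b6@23:R]
Beat 16 (L): throw ball1 h=4 -> lands@20:L; in-air after throw: [b3@17:R b5@18:L b4@19:R b1@20:L b2@22:L b6@23:R]
Beat 17 (R): throw ball3 h=9 -> lands@26:L; in-air after throw: [b5@18:L b4@19:R b1@20:L b2@22:L b6@23:R b3@26:L]
Beat 18 (L): throw ball5 h=3 -> lands@21:R; in-air after throw: [b4@19:R b1@20:L b5@21:R b2@22:L b6@23:R b3@26:L]
Beat 19 (R): throw ball4 h=8 -> lands@27:R; in-air after throw: [b1@20:L b5@21:R b2@22:L b6@23:R b3@26:L b4@27:R]
Beat 20 (L): throw ball1 h=4 -> lands@24:L; in-air after throw: [b5@21:R b2@22:L b6@23:R b1@24:L b3@26:L b4@27:R]
Beat 21 (R): throw ball5 h=9 -> lands@30:L; in-air after throw: [b2@22:L b6@23:R b1@24:L b3@26:L b4@27:R b5@30:L]
Beat 22 (L): throw ball2 h=3 -> lands@25:R; in-air after throw: [b6@23:R b1@24:L b2@25:R b3@26:L b4@27:R b5@30:L]
Beat 23 (R): throw ball6 h=8 -> lands@31:R; in-air after throw: [b1@24:L b2@25:R b3@26:L b4@27:R b5@30:L b6@31:R]
Ball 6: thrown@7 h=8 -> first land @15; rethrown@15 h=8 -> second land @23

Answer: 15 23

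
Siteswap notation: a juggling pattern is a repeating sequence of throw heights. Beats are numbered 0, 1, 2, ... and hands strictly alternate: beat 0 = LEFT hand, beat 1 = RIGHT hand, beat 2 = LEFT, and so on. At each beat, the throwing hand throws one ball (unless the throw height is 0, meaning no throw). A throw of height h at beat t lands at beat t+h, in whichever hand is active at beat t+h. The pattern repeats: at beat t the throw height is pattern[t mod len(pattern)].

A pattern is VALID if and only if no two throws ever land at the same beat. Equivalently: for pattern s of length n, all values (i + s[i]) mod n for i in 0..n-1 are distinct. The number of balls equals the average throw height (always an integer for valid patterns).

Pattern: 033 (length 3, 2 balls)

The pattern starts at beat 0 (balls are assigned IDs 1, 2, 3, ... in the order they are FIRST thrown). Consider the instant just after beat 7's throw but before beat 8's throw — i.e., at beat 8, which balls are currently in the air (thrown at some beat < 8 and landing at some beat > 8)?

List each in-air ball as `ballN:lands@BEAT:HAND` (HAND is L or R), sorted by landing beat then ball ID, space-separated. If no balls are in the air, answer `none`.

Beat 1 (R): throw ball1 h=3 -> lands@4:L; in-air after throw: [b1@4:L]
Beat 2 (L): throw ball2 h=3 -> lands@5:R; in-air after throw: [b1@4:L b2@5:R]
Beat 4 (L): throw ball1 h=3 -> lands@7:R; in-air after throw: [b2@5:R b1@7:R]
Beat 5 (R): throw ball2 h=3 -> lands@8:L; in-air after throw: [b1@7:R b2@8:L]
Beat 7 (R): throw ball1 h=3 -> lands@10:L; in-air after throw: [b2@8:L b1@10:L]
Beat 8 (L): throw ball2 h=3 -> lands@11:R; in-air after throw: [b1@10:L b2@11:R]

Answer: ball1:lands@10:L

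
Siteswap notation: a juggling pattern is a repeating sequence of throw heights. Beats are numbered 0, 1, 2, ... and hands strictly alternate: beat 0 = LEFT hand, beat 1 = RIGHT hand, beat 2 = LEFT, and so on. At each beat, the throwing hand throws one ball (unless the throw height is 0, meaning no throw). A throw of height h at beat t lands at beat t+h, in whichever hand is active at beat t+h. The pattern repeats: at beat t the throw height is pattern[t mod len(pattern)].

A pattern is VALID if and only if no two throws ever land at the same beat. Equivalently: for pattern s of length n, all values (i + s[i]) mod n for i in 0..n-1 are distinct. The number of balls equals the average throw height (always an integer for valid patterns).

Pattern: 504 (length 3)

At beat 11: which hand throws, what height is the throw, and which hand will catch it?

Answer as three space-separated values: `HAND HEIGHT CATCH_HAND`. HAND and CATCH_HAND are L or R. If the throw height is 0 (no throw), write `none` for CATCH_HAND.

Answer: R 4 R

Derivation:
Beat 11: 11 mod 2 = 1, so hand = R
Throw height = pattern[11 mod 3] = pattern[2] = 4
Lands at beat 11+4=15, 15 mod 2 = 1, so catch hand = R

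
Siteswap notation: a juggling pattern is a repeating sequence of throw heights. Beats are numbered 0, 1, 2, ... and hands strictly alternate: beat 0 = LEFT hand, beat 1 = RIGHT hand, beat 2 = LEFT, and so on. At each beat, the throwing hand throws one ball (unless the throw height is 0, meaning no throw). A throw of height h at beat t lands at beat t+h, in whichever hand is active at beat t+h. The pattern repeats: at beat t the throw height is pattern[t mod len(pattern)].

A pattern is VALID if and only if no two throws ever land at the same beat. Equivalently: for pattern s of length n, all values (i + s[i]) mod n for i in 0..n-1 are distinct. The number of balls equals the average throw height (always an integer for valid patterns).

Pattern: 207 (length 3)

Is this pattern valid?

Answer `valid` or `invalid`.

Answer: valid

Derivation:
i=0: (i + s[i]) mod n = (0 + 2) mod 3 = 2
i=1: (i + s[i]) mod n = (1 + 0) mod 3 = 1
i=2: (i + s[i]) mod n = (2 + 7) mod 3 = 0
Residues: [2, 1, 0], distinct: True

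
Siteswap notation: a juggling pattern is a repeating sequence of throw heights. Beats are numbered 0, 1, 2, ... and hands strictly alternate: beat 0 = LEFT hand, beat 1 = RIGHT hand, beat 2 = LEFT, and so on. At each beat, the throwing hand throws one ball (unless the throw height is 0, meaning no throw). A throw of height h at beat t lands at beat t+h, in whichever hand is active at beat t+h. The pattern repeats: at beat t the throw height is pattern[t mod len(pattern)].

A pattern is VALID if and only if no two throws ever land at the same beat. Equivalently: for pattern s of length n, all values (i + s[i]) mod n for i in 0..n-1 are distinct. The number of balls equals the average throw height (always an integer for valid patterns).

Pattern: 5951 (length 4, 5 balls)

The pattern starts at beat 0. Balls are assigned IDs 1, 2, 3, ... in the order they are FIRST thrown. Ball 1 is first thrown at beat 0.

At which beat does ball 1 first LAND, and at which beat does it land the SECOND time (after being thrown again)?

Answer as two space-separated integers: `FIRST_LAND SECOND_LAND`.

Beat 0 (L): throw ball1 h=5 -> lands@5:R; in-air after throw: [b1@5:R]
Beat 1 (R): throw ball2 h=9 -> lands@10:L; in-air after throw: [b1@5:R b2@10:L]
Beat 2 (L): throw ball3 h=5 -> lands@7:R; in-air after throw: [b1@5:R b3@7:R b2@10:L]
Beat 3 (R): throw ball4 h=1 -> lands@4:L; in-air after throw: [b4@4:L b1@5:R b3@7:R b2@10:L]
Beat 4 (L): throw ball4 h=5 -> lands@9:R; in-air after throw: [b1@5:R b3@7:R b4@9:R b2@10:L]
Beat 5 (R): throw ball1 h=9 -> lands@14:L; in-air after throw: [b3@7:R b4@9:R b2@10:L b1@14:L]
Beat 6 (L): throw ball5 h=5 -> lands@11:R; in-air after throw: [b3@7:R b4@9:R b2@10:L b5@11:R b1@14:L]
Beat 7 (R): throw ball3 h=1 -> lands@8:L; in-air after throw: [b3@8:L b4@9:R b2@10:L b5@11:R b1@14:L]
Beat 8 (L): throw ball3 h=5 -> lands@13:R; in-air after throw: [b4@9:R b2@10:L b5@11:R b3@13:R b1@14:L]
Beat 9 (R): throw ball4 h=9 -> lands@18:L; in-air after throw: [b2@10:L b5@11:R b3@13:R b1@14:L b4@18:L]
Beat 10 (L): throw ball2 h=5 -> lands@15:R; in-air after throw: [b5@11:R b3@13:R b1@14:L b2@15:R b4@18:L]
Beat 11 (R): throw ball5 h=1 -> lands@12:L; in-air after throw: [b5@12:L b3@13:R b1@14:L b2@15:R b4@18:L]
Beat 12 (L): throw ball5 h=5 -> lands@17:R; in-air after throw: [b3@13:R b1@14:L b2@15:R b5@17:R b4@18:L]
Beat 13 (R): throw ball3 h=9 -> lands@22:L; in-air after throw: [b1@14:L b2@15:R b5@17:R b4@18:L b3@22:L]
Beat 14 (L): throw ball1 h=5 -> lands@19:R; in-air after throw: [b2@15:R b5@17:R b4@18:L b1@19:R b3@22:L]
Ball 1: thrown@0 h=5 -> first land @5; rethrown@5 h=9 -> second land @14

Answer: 5 14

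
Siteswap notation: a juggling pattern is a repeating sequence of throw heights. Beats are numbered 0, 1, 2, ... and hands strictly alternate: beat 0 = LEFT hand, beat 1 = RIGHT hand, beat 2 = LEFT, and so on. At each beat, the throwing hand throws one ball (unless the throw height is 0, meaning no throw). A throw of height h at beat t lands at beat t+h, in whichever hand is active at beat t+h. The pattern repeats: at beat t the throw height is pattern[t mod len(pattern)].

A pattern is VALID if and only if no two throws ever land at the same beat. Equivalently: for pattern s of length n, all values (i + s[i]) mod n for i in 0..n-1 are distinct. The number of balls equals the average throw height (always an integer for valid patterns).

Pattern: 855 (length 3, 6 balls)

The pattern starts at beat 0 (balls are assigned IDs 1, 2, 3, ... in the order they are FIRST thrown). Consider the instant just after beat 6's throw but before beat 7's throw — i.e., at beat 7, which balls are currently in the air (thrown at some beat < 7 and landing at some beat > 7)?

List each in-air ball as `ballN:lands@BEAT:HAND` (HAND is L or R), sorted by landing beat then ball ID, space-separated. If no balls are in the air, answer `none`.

Answer: ball1:lands@8:L ball5:lands@9:R ball6:lands@10:L ball4:lands@11:R ball2:lands@14:L

Derivation:
Beat 0 (L): throw ball1 h=8 -> lands@8:L; in-air after throw: [b1@8:L]
Beat 1 (R): throw ball2 h=5 -> lands@6:L; in-air after throw: [b2@6:L b1@8:L]
Beat 2 (L): throw ball3 h=5 -> lands@7:R; in-air after throw: [b2@6:L b3@7:R b1@8:L]
Beat 3 (R): throw ball4 h=8 -> lands@11:R; in-air after throw: [b2@6:L b3@7:R b1@8:L b4@11:R]
Beat 4 (L): throw ball5 h=5 -> lands@9:R; in-air after throw: [b2@6:L b3@7:R b1@8:L b5@9:R b4@11:R]
Beat 5 (R): throw ball6 h=5 -> lands@10:L; in-air after throw: [b2@6:L b3@7:R b1@8:L b5@9:R b6@10:L b4@11:R]
Beat 6 (L): throw ball2 h=8 -> lands@14:L; in-air after throw: [b3@7:R b1@8:L b5@9:R b6@10:L b4@11:R b2@14:L]
Beat 7 (R): throw ball3 h=5 -> lands@12:L; in-air after throw: [b1@8:L b5@9:R b6@10:L b4@11:R b3@12:L b2@14:L]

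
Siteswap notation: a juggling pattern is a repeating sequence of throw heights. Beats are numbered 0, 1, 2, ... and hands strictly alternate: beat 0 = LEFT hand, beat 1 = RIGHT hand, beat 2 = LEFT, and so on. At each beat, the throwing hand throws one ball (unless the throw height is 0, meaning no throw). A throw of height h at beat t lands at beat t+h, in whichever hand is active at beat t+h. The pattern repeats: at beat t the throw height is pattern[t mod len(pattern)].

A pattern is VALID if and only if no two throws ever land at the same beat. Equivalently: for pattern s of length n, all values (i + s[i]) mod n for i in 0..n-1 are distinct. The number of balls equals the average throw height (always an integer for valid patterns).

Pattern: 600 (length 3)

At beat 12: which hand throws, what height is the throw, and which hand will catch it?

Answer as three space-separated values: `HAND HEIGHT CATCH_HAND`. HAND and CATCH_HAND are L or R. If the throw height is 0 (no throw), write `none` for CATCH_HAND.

Answer: L 6 L

Derivation:
Beat 12: 12 mod 2 = 0, so hand = L
Throw height = pattern[12 mod 3] = pattern[0] = 6
Lands at beat 12+6=18, 18 mod 2 = 0, so catch hand = L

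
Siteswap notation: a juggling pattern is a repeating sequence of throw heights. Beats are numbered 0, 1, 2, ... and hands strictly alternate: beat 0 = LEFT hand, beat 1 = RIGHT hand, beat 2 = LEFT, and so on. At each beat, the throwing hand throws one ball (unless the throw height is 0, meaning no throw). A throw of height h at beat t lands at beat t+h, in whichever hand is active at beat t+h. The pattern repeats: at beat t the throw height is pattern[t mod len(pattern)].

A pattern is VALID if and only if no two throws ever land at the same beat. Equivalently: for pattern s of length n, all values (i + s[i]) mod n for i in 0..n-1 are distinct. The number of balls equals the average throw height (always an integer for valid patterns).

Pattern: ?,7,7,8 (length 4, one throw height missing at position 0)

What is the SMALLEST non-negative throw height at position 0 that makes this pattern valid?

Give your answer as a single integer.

i=0: s[i]=? (unknown)
i=1: (1 + 7) mod 4 = 0
i=2: (2 + 7) mod 4 = 1
i=3: (3 + 8) mod 4 = 3
Known residues: [0, 1, 3]; need a permutation of 0..3, so missing residue r = 2
Need (0 + s) mod 4 = 2; smallest s = (2 - 0) mod 4 = 2

Answer: 2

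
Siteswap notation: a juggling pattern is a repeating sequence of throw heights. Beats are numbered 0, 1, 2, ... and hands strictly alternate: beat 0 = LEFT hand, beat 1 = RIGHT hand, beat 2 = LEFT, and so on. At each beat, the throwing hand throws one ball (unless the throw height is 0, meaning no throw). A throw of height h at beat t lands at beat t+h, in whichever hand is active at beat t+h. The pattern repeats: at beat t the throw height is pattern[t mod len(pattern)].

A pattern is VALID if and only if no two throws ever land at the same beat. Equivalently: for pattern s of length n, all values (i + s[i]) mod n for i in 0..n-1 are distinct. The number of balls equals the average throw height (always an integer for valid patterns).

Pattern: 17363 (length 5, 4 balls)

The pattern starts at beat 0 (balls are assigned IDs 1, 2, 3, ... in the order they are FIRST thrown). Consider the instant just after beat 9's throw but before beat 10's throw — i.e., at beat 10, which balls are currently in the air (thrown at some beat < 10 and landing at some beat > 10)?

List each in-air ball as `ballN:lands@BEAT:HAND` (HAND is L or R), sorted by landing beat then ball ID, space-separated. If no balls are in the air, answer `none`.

Beat 0 (L): throw ball1 h=1 -> lands@1:R; in-air after throw: [b1@1:R]
Beat 1 (R): throw ball1 h=7 -> lands@8:L; in-air after throw: [b1@8:L]
Beat 2 (L): throw ball2 h=3 -> lands@5:R; in-air after throw: [b2@5:R b1@8:L]
Beat 3 (R): throw ball3 h=6 -> lands@9:R; in-air after throw: [b2@5:R b1@8:L b3@9:R]
Beat 4 (L): throw ball4 h=3 -> lands@7:R; in-air after throw: [b2@5:R b4@7:R b1@8:L b3@9:R]
Beat 5 (R): throw ball2 h=1 -> lands@6:L; in-air after throw: [b2@6:L b4@7:R b1@8:L b3@9:R]
Beat 6 (L): throw ball2 h=7 -> lands@13:R; in-air after throw: [b4@7:R b1@8:L b3@9:R b2@13:R]
Beat 7 (R): throw ball4 h=3 -> lands@10:L; in-air after throw: [b1@8:L b3@9:R b4@10:L b2@13:R]
Beat 8 (L): throw ball1 h=6 -> lands@14:L; in-air after throw: [b3@9:R b4@10:L b2@13:R b1@14:L]
Beat 9 (R): throw ball3 h=3 -> lands@12:L; in-air after throw: [b4@10:L b3@12:L b2@13:R b1@14:L]
Beat 10 (L): throw ball4 h=1 -> lands@11:R; in-air after throw: [b4@11:R b3@12:L b2@13:R b1@14:L]

Answer: ball3:lands@12:L ball2:lands@13:R ball1:lands@14:L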